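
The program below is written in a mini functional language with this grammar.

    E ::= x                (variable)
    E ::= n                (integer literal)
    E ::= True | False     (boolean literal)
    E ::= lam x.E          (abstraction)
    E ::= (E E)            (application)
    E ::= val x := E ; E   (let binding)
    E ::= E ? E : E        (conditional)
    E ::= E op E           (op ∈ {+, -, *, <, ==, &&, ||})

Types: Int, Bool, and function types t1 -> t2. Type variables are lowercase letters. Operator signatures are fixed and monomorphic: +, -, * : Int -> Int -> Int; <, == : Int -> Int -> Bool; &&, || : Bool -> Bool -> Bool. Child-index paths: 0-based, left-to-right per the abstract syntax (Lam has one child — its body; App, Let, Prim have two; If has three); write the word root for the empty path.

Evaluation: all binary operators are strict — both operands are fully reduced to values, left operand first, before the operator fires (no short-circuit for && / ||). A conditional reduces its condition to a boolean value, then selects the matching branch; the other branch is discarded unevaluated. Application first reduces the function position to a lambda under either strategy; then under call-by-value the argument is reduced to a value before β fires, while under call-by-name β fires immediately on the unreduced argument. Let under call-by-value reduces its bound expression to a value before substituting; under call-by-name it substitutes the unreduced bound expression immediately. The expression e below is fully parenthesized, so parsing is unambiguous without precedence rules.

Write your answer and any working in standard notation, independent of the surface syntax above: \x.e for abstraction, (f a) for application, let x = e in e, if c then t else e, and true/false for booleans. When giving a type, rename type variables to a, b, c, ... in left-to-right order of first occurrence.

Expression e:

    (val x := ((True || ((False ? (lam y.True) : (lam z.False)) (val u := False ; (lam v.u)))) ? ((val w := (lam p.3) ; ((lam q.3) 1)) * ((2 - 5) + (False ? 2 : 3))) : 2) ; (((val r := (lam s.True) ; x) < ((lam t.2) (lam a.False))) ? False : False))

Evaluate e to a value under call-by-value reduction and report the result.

Derivation:
step 0: (let x = (if (true || ((if false then (\y.true) else (\z.false)) (let u = false in (\v.u)))) then ((let w = (\p.3) in ((\q.3) 1)) * ((2 - 5) + (if false then 2 else 3))) else 2) in (if ((let r = (\s.true) in x) < ((\t.2) (\a.false))) then false else false))
step 1: [if@0.0.1.0] (let x = (if (true || ((\z.false) (let u = false in (\v.u)))) then ((let w = (\p.3) in ((\q.3) 1)) * ((2 - 5) + (if false then 2 else 3))) else 2) in (if ((let r = (\s.true) in x) < ((\t.2) (\a.false))) then false else false))
step 2: [let@0.0.1.1] (let x = (if (true || ((\z.false) (\v.false))) then ((let w = (\p.3) in ((\q.3) 1)) * ((2 - 5) + (if false then 2 else 3))) else 2) in (if ((let r = (\s.true) in x) < ((\t.2) (\a.false))) then false else false))
step 3: [beta@0.0.1] (let x = (if (true || false) then ((let w = (\p.3) in ((\q.3) 1)) * ((2 - 5) + (if false then 2 else 3))) else 2) in (if ((let r = (\s.true) in x) < ((\t.2) (\a.false))) then false else false))
step 4: [delta@0.0] (let x = (if true then ((let w = (\p.3) in ((\q.3) 1)) * ((2 - 5) + (if false then 2 else 3))) else 2) in (if ((let r = (\s.true) in x) < ((\t.2) (\a.false))) then false else false))
step 5: [if@0] (let x = ((let w = (\p.3) in ((\q.3) 1)) * ((2 - 5) + (if false then 2 else 3))) in (if ((let r = (\s.true) in x) < ((\t.2) (\a.false))) then false else false))
step 6: [let@0.0] (let x = (((\q.3) 1) * ((2 - 5) + (if false then 2 else 3))) in (if ((let r = (\s.true) in x) < ((\t.2) (\a.false))) then false else false))
step 7: [beta@0.0] (let x = (3 * ((2 - 5) + (if false then 2 else 3))) in (if ((let r = (\s.true) in x) < ((\t.2) (\a.false))) then false else false))
step 8: [delta@0.1.0] (let x = (3 * (-3 + (if false then 2 else 3))) in (if ((let r = (\s.true) in x) < ((\t.2) (\a.false))) then false else false))
step 9: [if@0.1.1] (let x = (3 * (-3 + 3)) in (if ((let r = (\s.true) in x) < ((\t.2) (\a.false))) then false else false))
step 10: [delta@0.1] (let x = (3 * 0) in (if ((let r = (\s.true) in x) < ((\t.2) (\a.false))) then false else false))
step 11: [delta@0] (let x = 0 in (if ((let r = (\s.true) in x) < ((\t.2) (\a.false))) then false else false))
step 12: [let@root] (if ((let r = (\s.true) in 0) < ((\t.2) (\a.false))) then false else false)
step 13: [let@0.0] (if (0 < ((\t.2) (\a.false))) then false else false)
step 14: [beta@0.1] (if (0 < 2) then false else false)
step 15: [delta@0] (if true then false else false)
step 16: [if@root] false

Answer: false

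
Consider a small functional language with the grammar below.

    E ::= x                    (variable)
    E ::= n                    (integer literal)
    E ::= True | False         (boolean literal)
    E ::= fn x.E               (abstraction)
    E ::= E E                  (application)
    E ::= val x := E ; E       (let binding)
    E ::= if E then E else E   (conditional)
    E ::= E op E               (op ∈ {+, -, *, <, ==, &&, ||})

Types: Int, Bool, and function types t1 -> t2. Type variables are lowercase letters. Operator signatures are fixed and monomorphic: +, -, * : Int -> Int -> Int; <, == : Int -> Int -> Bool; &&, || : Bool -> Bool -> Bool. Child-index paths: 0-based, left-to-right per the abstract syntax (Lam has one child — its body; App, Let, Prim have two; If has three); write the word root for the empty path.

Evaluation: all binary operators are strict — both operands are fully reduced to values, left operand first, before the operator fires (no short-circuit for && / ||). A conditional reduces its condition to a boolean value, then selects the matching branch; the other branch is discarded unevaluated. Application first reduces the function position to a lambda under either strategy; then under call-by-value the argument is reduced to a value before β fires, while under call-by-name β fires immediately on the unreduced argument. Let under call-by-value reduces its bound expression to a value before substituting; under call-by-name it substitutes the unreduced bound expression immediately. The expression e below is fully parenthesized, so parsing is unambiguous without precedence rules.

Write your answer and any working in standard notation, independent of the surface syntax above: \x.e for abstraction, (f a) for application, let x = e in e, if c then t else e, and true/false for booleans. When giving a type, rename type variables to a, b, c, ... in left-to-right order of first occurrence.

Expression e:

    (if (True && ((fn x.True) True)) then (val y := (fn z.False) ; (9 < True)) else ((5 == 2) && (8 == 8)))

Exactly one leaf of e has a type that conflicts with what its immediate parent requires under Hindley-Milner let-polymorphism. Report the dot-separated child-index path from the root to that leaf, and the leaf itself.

Derivation:
  unify Bool ~ Bool
\x._ : a -> Bool
  unify a -> Bool ~ Bool -> b
  unify a ~ Bool
  unify Bool ~ b
_ _ : Bool
  unify Bool ~ Bool
  unify Bool ~ Bool
\z._ : c -> Bool
let y : forall. c -> Bool
  unify Int ~ Int
  unify Bool ~ Int
  FAIL: mismatch Bool ~ Int

Answer: 1.1.1 : true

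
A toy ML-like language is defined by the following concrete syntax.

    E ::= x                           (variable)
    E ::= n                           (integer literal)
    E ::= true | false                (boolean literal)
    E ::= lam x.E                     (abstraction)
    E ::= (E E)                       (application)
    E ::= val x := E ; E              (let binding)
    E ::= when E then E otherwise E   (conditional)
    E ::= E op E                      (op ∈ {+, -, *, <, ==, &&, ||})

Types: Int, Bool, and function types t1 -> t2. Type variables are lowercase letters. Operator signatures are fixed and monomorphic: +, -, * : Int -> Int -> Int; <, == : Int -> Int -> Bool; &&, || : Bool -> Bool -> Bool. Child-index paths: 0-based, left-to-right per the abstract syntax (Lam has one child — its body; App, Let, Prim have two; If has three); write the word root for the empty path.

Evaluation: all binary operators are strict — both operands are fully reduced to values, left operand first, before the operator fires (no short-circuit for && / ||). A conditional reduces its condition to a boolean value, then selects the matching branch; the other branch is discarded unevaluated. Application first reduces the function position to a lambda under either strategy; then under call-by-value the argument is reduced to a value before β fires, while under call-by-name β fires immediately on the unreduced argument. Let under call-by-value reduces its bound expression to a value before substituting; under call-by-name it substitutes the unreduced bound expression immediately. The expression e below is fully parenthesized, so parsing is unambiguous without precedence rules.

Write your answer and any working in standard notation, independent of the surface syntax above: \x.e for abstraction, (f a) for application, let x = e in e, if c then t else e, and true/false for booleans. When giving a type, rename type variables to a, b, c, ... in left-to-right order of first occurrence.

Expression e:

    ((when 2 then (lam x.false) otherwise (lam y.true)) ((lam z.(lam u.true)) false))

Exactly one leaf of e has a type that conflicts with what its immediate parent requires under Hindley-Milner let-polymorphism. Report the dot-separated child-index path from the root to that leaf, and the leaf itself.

Answer: 0.0 : 2

Working:
  unify Int ~ Bool
  FAIL: mismatch Int ~ Bool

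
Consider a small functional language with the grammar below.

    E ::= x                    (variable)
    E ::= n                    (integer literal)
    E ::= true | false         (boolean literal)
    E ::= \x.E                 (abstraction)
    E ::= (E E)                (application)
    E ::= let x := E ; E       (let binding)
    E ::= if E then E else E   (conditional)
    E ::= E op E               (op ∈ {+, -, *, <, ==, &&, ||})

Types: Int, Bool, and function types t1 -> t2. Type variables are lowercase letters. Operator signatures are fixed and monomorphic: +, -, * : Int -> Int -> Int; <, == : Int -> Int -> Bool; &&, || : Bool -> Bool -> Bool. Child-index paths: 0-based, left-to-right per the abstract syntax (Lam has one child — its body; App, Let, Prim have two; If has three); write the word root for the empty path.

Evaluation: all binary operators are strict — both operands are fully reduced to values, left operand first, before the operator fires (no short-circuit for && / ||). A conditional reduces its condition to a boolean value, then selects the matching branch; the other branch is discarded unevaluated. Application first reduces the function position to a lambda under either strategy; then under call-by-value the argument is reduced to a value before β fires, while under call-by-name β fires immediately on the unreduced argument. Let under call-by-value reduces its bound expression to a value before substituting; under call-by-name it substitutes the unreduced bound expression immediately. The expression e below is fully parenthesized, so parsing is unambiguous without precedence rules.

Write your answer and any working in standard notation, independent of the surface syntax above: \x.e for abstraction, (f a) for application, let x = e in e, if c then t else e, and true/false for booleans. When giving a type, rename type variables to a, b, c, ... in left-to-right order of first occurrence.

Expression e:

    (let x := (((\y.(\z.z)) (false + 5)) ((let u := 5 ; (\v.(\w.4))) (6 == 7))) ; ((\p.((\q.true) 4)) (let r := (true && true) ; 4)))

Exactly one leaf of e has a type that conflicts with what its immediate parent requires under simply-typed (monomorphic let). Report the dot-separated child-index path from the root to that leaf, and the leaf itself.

Answer: 0.0.1.0 : false

Trace:
z : b
\z._ : b -> b
\y._ : a -> b -> b
  unify Bool ~ Int
  FAIL: mismatch Bool ~ Int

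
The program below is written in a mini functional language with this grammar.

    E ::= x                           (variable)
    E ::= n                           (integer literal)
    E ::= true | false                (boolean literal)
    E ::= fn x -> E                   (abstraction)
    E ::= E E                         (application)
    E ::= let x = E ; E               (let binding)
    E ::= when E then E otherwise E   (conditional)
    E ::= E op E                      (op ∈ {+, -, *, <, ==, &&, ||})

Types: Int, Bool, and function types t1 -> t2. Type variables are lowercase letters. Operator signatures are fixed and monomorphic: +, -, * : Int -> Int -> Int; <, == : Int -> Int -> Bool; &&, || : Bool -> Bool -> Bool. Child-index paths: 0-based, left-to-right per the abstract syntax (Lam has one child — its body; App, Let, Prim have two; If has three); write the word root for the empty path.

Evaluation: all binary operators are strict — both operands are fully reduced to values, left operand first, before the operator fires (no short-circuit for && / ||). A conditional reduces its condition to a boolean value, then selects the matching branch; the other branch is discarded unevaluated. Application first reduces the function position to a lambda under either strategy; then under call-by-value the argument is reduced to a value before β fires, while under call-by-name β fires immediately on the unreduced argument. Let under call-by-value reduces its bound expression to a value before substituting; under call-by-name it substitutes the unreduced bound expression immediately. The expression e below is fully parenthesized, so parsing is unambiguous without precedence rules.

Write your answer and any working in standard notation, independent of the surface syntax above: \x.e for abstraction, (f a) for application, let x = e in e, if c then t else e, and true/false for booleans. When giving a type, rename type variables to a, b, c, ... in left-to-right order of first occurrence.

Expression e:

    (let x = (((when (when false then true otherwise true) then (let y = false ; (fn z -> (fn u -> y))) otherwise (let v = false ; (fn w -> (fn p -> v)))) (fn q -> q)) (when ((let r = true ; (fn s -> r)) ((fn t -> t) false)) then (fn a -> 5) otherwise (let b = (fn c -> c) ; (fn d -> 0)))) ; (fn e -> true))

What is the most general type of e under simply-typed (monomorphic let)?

Working:
  unify Bool ~ Bool
  unify Bool ~ Bool
  unify Bool ~ Bool
let y : Bool
y : Bool
\u._ : b -> Bool
\z._ : a -> b -> Bool
let v : Bool
v : Bool
\p._ : d -> Bool
\w._ : c -> d -> Bool
  unify a -> b -> Bool ~ c -> d -> Bool
  unify a ~ c
  unify b -> Bool ~ d -> Bool
  unify b ~ d
  unify Bool ~ Bool
q : e
\q._ : e -> e
  unify c -> d -> Bool ~ (e -> e) -> f
  unify c ~ e -> e
  unify d -> Bool ~ f
_ _ : d -> Bool
let r : Bool
r : Bool
\s._ : g -> Bool
t : h
\t._ : h -> h
  unify h -> h ~ Bool -> i
  unify h ~ Bool
  unify Bool ~ i
_ _ : Bool
  unify g -> Bool ~ Bool -> j
  unify g ~ Bool
  unify Bool ~ j
_ _ : Bool
  unify Bool ~ Bool
\a._ : k -> Int
c : l
\c._ : l -> l
let b : l -> l
\d._ : m -> Int
  unify k -> Int ~ m -> Int
  unify k ~ m
  unify Int ~ Int
  unify d -> Bool ~ (m -> Int) -> n
  unify d ~ m -> Int
  unify Bool ~ n
_ _ : Bool
let x : Bool
\e._ : o -> Bool

Answer: a -> Bool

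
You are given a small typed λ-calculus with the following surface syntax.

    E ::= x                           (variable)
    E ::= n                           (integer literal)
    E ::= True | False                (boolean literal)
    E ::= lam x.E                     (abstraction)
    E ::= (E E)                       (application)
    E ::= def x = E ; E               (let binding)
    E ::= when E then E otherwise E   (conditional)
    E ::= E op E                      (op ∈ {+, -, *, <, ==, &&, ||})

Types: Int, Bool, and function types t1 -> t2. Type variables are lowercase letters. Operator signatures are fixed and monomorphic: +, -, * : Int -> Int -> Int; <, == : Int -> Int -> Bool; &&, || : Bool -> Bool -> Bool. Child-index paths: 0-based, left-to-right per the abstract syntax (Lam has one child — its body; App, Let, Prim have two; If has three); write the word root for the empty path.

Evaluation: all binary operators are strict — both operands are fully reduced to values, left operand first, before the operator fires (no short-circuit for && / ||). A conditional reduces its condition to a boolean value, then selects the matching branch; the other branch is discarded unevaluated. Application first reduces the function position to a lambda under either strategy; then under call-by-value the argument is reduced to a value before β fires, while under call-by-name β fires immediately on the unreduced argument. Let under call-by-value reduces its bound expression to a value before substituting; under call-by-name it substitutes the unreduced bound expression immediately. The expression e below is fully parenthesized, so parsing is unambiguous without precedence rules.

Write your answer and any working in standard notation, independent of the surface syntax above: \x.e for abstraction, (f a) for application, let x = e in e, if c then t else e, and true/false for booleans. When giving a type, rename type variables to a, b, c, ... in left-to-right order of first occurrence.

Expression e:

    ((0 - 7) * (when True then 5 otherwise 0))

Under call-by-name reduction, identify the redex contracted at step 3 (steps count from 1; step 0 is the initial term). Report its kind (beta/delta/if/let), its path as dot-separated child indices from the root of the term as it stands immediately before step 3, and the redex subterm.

Answer: delta at root : (-7 * 5)

Trace:
step 0: ((0 - 7) * (if true then 5 else 0))
step 1: [delta@0] (-7 * (if true then 5 else 0))
step 2: [if@1] (-7 * 5)
step 3: [delta@root] -35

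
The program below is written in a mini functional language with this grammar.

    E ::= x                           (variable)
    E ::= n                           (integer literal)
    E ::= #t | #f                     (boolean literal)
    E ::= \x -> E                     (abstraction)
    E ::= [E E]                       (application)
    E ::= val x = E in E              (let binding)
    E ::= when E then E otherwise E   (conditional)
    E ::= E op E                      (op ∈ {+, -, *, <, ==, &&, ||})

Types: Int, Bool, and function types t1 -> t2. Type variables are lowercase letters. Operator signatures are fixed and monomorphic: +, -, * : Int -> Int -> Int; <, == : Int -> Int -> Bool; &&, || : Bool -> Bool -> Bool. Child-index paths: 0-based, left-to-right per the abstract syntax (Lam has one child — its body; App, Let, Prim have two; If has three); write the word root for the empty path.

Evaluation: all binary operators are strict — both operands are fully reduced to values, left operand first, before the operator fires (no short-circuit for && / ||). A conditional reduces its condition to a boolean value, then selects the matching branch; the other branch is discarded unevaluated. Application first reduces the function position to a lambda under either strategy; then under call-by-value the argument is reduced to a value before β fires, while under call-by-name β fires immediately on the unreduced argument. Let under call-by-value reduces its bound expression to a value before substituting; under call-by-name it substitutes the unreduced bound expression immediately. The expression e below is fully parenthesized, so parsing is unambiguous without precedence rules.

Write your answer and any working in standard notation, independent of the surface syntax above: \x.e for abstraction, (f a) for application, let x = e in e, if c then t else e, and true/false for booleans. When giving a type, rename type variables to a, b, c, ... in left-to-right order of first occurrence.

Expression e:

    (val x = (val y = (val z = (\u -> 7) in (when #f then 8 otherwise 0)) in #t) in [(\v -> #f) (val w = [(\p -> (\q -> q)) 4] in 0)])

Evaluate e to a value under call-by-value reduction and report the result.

Derivation:
step 0: (let x = (let y = (let z = (\u.7) in (if false then 8 else 0)) in true) in ((\v.false) (let w = ((\p.(\q.q)) 4) in 0)))
step 1: [let@0.0] (let x = (let y = (if false then 8 else 0) in true) in ((\v.false) (let w = ((\p.(\q.q)) 4) in 0)))
step 2: [if@0.0] (let x = (let y = 0 in true) in ((\v.false) (let w = ((\p.(\q.q)) 4) in 0)))
step 3: [let@0] (let x = true in ((\v.false) (let w = ((\p.(\q.q)) 4) in 0)))
step 4: [let@root] ((\v.false) (let w = ((\p.(\q.q)) 4) in 0))
step 5: [beta@1.0] ((\v.false) (let w = (\q.q) in 0))
step 6: [let@1] ((\v.false) 0)
step 7: [beta@root] false

Answer: false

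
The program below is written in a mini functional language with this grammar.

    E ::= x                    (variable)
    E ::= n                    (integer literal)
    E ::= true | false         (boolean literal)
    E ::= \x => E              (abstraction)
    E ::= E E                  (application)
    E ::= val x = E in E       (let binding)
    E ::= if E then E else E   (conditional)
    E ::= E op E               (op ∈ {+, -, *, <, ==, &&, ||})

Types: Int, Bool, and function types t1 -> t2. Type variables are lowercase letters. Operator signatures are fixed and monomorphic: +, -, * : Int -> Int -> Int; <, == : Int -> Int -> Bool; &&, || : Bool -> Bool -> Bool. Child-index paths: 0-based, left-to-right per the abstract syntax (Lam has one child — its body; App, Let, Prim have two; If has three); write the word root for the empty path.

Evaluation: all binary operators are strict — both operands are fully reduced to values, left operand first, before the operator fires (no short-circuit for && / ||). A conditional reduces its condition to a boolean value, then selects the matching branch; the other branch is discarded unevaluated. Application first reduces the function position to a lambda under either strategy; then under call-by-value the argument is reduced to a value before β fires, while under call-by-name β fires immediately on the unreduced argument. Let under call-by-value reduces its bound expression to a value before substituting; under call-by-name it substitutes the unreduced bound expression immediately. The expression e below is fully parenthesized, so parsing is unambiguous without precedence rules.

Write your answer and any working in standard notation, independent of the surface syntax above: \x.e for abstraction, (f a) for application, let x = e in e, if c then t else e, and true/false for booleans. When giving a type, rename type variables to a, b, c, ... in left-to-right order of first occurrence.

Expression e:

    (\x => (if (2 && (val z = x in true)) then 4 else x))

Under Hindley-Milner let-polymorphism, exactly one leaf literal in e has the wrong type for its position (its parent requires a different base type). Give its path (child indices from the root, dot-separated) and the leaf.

Working:
  unify Int ~ Bool
  FAIL: mismatch Int ~ Bool

Answer: 0.0.0 : 2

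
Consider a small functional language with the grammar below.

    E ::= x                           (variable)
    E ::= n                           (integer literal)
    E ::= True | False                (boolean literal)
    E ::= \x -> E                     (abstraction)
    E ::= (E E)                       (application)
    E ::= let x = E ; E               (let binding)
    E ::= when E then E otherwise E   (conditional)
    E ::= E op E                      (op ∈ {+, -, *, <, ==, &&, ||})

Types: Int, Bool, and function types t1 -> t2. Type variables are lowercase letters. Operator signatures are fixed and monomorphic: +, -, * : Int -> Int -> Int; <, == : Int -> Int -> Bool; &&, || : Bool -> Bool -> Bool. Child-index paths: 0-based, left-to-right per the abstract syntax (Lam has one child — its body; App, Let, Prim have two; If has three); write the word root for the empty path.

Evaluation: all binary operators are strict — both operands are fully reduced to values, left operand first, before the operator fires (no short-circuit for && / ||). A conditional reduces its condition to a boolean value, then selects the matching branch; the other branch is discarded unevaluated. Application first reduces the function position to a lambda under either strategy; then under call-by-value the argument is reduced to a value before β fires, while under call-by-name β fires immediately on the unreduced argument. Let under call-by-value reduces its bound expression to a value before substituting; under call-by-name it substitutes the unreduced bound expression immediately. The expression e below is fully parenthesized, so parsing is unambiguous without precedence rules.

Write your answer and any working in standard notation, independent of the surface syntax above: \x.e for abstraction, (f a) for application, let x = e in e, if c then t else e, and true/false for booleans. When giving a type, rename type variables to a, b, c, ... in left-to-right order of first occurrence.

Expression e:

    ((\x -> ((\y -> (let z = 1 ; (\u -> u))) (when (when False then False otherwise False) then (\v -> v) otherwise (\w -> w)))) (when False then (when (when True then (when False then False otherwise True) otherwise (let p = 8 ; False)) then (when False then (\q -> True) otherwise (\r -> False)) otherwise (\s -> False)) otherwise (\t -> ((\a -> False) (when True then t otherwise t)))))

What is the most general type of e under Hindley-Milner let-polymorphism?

Answer: a -> a

Derivation:
let z : Int
u : c
\u._ : c -> c
\y._ : b -> c -> c
  unify Bool ~ Bool
  unify Bool ~ Bool
  unify Bool ~ Bool
v : d
\v._ : d -> d
w : e
\w._ : e -> e
  unify d -> d ~ e -> e
  unify d ~ e
  unify e ~ e
  unify b -> c -> c ~ (e -> e) -> f
  unify b ~ e -> e
  unify c -> c ~ f
_ _ : c -> c
\x._ : a -> c -> c
  unify Bool ~ Bool
  unify Bool ~ Bool
  unify Bool ~ Bool
  unify Bool ~ Bool
let p : Int
  unify Bool ~ Bool
  unify Bool ~ Bool
  unify Bool ~ Bool
\q._ : g -> Bool
\r._ : h -> Bool
  unify g -> Bool ~ h -> Bool
  unify g ~ h
  unify Bool ~ Bool
\s._ : i -> Bool
  unify h -> Bool ~ i -> Bool
  unify h ~ i
  unify Bool ~ Bool
\a._ : k -> Bool
  unify Bool ~ Bool
t : j
t : j
  unify j ~ j
  unify k -> Bool ~ j -> l
  unify k ~ j
  unify Bool ~ l
_ _ : Bool
\t._ : j -> Bool
  unify i -> Bool ~ j -> Bool
  unify i ~ j
  unify Bool ~ Bool
  unify a -> c -> c ~ (j -> Bool) -> m
  unify a ~ j -> Bool
  unify c -> c ~ m
_ _ : c -> c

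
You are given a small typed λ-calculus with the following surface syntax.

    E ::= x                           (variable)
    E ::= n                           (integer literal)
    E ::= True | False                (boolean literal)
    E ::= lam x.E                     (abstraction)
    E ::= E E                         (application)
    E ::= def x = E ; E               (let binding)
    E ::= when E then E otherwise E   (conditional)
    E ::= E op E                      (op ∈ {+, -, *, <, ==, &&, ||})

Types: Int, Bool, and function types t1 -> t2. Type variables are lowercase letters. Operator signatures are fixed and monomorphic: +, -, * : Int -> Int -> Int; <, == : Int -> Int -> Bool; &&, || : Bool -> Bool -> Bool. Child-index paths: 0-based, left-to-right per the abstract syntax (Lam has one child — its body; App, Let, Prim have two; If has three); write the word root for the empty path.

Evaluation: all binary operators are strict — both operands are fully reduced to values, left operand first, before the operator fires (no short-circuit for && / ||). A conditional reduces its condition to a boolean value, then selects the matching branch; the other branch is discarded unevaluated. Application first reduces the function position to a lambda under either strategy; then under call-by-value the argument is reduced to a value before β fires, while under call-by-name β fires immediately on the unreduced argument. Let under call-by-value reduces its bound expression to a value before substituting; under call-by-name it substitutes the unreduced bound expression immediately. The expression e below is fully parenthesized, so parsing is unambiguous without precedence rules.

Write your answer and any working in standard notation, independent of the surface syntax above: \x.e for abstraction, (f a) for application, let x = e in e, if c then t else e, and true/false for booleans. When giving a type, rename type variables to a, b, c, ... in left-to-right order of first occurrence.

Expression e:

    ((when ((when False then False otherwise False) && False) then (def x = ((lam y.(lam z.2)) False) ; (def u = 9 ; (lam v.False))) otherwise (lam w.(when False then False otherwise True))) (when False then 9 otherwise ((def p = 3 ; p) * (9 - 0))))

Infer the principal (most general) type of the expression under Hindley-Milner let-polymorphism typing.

Working:
  unify Bool ~ Bool
  unify Bool ~ Bool
  unify Bool ~ Bool
  unify Bool ~ Bool
  unify Bool ~ Bool
\z._ : b -> Int
\y._ : a -> b -> Int
  unify a -> b -> Int ~ Bool -> c
  unify a ~ Bool
  unify b -> Int ~ c
_ _ : b -> Int
let x : forall. b -> Int
let u : Int
\v._ : d -> Bool
  unify Bool ~ Bool
  unify Bool ~ Bool
\w._ : e -> Bool
  unify d -> Bool ~ e -> Bool
  unify d ~ e
  unify Bool ~ Bool
  unify Bool ~ Bool
let p : Int
p : Int
  unify Int ~ Int
  unify Int ~ Int
  unify Int ~ Int
  unify Int ~ Int
  unify Int ~ Int
  unify e -> Bool ~ Int -> f
  unify e ~ Int
  unify Bool ~ f
_ _ : Bool

Answer: Bool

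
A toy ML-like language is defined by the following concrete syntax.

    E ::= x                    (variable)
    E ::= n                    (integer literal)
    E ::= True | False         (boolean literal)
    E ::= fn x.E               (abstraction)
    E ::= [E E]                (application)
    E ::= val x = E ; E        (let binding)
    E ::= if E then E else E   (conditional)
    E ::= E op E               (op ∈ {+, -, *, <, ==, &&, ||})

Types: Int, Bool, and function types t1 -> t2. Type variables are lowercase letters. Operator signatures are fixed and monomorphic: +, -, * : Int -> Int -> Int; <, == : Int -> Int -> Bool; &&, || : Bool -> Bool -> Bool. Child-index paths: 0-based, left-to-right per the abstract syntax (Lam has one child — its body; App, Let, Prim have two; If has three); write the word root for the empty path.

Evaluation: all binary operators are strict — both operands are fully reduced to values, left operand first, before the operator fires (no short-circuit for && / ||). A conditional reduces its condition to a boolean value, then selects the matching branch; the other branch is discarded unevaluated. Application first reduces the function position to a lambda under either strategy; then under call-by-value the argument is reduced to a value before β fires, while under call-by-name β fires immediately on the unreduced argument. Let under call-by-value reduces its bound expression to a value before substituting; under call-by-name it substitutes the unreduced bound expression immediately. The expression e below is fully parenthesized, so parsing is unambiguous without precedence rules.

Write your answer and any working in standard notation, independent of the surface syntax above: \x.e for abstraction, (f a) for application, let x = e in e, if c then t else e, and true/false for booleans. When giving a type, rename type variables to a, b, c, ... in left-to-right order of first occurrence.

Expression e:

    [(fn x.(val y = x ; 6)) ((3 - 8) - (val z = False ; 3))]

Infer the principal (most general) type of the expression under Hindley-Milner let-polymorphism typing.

Answer: Int

Trace:
x : a
let y : a
\x._ : a -> Int
  unify Int ~ Int
  unify Int ~ Int
  unify Int ~ Int
let z : Bool
  unify Int ~ Int
  unify a -> Int ~ Int -> b
  unify a ~ Int
  unify Int ~ b
_ _ : Int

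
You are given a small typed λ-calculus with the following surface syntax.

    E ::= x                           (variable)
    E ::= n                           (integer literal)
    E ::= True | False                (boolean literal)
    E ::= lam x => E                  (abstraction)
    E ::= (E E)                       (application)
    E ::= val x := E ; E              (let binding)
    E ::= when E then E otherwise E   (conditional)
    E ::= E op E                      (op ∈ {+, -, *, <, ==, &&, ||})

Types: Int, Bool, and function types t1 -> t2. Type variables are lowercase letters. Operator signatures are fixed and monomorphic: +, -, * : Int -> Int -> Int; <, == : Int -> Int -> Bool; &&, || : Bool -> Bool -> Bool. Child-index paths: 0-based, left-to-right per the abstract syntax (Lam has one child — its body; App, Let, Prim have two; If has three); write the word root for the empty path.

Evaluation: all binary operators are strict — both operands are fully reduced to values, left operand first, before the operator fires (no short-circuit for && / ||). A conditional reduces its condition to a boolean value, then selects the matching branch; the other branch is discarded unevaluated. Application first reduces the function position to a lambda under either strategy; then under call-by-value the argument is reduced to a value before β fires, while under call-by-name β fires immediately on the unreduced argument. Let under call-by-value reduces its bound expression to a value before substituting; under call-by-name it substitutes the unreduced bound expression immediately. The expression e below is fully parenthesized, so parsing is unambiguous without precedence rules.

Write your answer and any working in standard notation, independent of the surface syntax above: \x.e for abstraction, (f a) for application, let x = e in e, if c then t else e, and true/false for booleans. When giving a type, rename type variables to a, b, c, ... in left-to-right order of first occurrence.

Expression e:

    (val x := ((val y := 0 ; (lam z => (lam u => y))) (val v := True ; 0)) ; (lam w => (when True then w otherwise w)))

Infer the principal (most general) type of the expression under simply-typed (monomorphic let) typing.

Answer: a -> a

Working:
let y : Int
y : Int
\u._ : b -> Int
\z._ : a -> b -> Int
let v : Bool
  unify a -> b -> Int ~ Int -> c
  unify a ~ Int
  unify b -> Int ~ c
_ _ : b -> Int
let x : b -> Int
  unify Bool ~ Bool
w : d
w : d
  unify d ~ d
\w._ : d -> d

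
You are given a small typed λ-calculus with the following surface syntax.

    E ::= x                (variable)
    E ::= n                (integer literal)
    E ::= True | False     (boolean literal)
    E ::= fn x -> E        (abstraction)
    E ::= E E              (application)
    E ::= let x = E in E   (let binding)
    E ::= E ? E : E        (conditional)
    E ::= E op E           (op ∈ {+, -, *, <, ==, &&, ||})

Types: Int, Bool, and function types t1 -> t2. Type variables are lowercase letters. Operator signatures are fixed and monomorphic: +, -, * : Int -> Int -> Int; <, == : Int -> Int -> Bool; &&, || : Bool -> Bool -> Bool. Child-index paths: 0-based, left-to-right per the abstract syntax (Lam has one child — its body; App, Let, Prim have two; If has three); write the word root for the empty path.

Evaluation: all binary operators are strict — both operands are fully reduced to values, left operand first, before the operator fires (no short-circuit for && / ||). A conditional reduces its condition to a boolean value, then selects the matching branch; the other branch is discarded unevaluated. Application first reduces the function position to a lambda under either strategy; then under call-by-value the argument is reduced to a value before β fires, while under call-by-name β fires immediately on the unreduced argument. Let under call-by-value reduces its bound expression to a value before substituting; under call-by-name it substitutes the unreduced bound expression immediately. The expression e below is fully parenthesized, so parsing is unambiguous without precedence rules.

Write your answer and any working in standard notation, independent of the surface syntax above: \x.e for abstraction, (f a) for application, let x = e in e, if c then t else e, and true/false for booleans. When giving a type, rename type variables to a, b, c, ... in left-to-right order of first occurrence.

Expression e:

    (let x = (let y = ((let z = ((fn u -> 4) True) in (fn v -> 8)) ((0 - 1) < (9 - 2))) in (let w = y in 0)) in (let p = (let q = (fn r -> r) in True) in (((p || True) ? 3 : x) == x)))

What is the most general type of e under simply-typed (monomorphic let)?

Derivation:
\u._ : a -> Int
  unify a -> Int ~ Bool -> b
  unify a ~ Bool
  unify Int ~ b
_ _ : Int
let z : Int
\v._ : c -> Int
  unify Int ~ Int
  unify Int ~ Int
  unify Int ~ Int
  unify Int ~ Int
  unify Int ~ Int
  unify Int ~ Int
  unify c -> Int ~ Bool -> d
  unify c ~ Bool
  unify Int ~ d
_ _ : Int
let y : Int
y : Int
let w : Int
let x : Int
r : e
\r._ : e -> e
let q : e -> e
let p : Bool
p : Bool
  unify Bool ~ Bool
  unify Bool ~ Bool
  unify Bool ~ Bool
x : Int
  unify Int ~ Int
  unify Int ~ Int
x : Int
  unify Int ~ Int

Answer: Bool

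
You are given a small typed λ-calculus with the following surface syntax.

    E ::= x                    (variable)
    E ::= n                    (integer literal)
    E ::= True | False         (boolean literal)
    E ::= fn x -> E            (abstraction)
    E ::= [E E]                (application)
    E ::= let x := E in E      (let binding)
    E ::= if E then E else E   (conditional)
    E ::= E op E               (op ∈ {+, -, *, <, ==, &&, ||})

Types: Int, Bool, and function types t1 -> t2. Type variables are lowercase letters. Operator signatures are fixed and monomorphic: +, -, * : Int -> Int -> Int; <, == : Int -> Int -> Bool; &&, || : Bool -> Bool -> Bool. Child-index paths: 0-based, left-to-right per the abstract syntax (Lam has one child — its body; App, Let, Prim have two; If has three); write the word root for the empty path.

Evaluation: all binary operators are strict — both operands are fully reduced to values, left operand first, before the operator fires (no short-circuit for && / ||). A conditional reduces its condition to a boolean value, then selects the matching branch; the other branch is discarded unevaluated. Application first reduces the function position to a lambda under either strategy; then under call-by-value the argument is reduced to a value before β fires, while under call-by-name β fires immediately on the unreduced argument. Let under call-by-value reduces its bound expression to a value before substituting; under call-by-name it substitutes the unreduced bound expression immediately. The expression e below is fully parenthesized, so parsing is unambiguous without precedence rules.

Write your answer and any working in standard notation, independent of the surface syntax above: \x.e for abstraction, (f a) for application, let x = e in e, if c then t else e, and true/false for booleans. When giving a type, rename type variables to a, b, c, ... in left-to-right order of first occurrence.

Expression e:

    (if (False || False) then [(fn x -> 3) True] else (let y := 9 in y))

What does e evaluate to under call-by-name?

Answer: 9

Derivation:
step 0: (if (false || false) then ((\x.3) true) else (let y = 9 in y))
step 1: [delta@0] (if false then ((\x.3) true) else (let y = 9 in y))
step 2: [if@root] (let y = 9 in y)
step 3: [let@root] 9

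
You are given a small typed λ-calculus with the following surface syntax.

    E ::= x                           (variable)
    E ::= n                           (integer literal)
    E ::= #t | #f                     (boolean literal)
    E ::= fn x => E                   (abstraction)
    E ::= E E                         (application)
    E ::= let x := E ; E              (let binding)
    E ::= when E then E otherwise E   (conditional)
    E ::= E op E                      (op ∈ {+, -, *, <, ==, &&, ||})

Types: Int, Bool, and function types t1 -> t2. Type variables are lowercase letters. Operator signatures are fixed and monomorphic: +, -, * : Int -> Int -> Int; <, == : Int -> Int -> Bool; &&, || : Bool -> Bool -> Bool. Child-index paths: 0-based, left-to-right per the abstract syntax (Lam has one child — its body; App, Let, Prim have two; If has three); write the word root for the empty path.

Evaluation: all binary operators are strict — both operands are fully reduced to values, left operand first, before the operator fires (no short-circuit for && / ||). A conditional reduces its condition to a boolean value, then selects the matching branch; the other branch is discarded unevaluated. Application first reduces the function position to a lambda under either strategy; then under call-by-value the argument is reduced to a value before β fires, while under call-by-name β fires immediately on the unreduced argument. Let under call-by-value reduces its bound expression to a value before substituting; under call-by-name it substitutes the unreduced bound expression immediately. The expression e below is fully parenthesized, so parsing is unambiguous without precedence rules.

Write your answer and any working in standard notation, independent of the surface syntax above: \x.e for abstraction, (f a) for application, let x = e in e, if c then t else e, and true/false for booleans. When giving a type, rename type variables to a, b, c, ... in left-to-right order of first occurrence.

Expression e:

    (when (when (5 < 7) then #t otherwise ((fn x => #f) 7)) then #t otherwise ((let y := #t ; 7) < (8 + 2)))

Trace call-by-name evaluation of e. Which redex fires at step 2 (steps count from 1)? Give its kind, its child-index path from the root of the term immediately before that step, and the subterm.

Trace:
step 0: (if (if (5 < 7) then true else ((\x.false) 7)) then true else ((let y = true in 7) < (8 + 2)))
step 1: [delta@0.0] (if (if true then true else ((\x.false) 7)) then true else ((let y = true in 7) < (8 + 2)))
step 2: [if@0] (if true then true else ((let y = true in 7) < (8 + 2)))

Answer: if at 0 : (if true then true else ((\x.false) 7))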